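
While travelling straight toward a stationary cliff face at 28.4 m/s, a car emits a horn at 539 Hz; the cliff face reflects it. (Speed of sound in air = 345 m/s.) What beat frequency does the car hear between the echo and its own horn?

97 Hz

The cliff face receives the sound from a moving source: f₁ = f₀ · v/(v − v_e) = 539 × 345/316.6 ≈ 587.3 Hz.
On the return leg the car is a moving observer: f₂ = f₁ · (v + v_e)/v = 587.3 × 373.4/345 ≈ 635.7 Hz.
Beat against the emitted tone: |f₂ − f₀| = 2v_e·f₀/(v − v_e) = 2 × 28.4 × 539/316.6 ≈ 97 Hz.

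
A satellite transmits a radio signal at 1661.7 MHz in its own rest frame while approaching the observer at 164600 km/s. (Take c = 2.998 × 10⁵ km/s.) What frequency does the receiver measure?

3079.7 MHz

β = v/c = 164600/299800 = 0.5490.
Relativistic Doppler for frequency: f' = f₀ · √((1 + β)/(1 − β)).
f' = 1661.7 × √(1.5490/0.4510) = 1661.7 × 1.85335 ≈ 3079.7 MHz.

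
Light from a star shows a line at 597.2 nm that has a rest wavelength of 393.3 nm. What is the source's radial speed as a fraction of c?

0.395

λ'/λ₀ = 1.5184 > 1 (redshift), so the source is receding.
λ'/λ₀ = √((1 + β)/(1 − β)) for a receding source ⇒ β = (r² − 1)/(r² + 1) with r = λ'/λ₀.
β = (2.3056 − 1)/(2.3056 + 1) ≈ 0.395.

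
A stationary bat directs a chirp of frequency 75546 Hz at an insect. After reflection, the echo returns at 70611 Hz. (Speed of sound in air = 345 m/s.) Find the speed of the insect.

11.6 m/s

Double Doppler shift off a moving reflector: f₂ = f₀ · (v + u)/(v − u) (u > 0 toward emitter).
Rearranging, u = v · (f₂ − f₀)/(f₂ + f₀) = 345 × -4935/146157 ≈ -11.6 m/s.
So the insect is moving at 11.6 m/s away from the emitter.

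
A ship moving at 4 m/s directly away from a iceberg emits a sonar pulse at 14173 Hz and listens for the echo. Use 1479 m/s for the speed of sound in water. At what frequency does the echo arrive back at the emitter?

14097 Hz

The iceberg receives the sound from a moving source: f₁ = f₀ · v/(v + v_e) = 14173 × 1479/1483 ≈ 14135 Hz.
On the return leg the ship is a moving observer: f₂ = f₁ · (v − v_e)/v = 14135 × 1475/1479 ≈ 14097 Hz.
Equivalently f₂ = f₀ · (v − v_e)/(v + v_e).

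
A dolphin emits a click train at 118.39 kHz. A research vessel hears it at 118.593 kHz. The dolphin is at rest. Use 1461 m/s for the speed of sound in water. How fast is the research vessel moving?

2.51 m/s

f' > f, so the research vessel is approaching.
f' = f · (v + v_o)/v ⇒ v_o = v · |f'/f − 1|.
v_o = 1461 × |118.593/118.39 − 1| = 1461 × 0.001715 ≈ 2.51 m/s.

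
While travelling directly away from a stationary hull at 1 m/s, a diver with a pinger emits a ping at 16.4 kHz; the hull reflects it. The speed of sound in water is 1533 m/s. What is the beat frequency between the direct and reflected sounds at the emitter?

The hull receives the sound from a moving source: f₁ = f₀ · v/(v + v_e) = 16.4 × 1533/1534 ≈ 16.3893 kHz.
On the return leg the diver with a pinger is a moving observer: f₂ = f₁ · (v − v_e)/v = 16.3893 × 1532/1533 ≈ 16.3786 kHz.
Beat against the emitted tone (with f₀ = 16400 Hz): |f₂ − f₀| = 2v_e·f₀/(v + v_e) = 2 × 1 × 16400/1534 ≈ 21.4 Hz.

21.4 Hz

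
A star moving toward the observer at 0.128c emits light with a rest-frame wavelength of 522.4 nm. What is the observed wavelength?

Relativistic Doppler for wavelength: λ' = λ₀ · √((1 − β)/(1 + β)).
λ' = 522.4 × √(0.8720/1.1280) = 522.4 × 0.87923 ≈ 459.3 nm.

459.3 nm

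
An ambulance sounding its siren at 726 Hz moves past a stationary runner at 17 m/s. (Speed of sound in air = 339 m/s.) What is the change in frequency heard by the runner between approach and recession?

73.0 Hz

Approaching: f₁ = f · v/(v − v_s) = 726 × 339/322 ≈ 764.3 Hz.
Receding: f₂ = f · v/(v + v_s) = 726 × 339/356 ≈ 691.3 Hz.
Drop: f₁ − f₂ = 2f·v·v_s/(v² − v_s²) = 2 × 726 × 339 × 17/(339² − 17²) ≈ 73.0 Hz.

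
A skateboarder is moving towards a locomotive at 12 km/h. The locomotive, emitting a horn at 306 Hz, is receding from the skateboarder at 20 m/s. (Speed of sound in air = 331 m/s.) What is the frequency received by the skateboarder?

12 km/h = 3.333 m/s.
Both move, so f' = f · (v + v_o)/(v + v_s).
f' = 306 × (331 + 3.333)/(331 + 20) = 306 × 334.33/351 ≈ 291 Hz.

291 Hz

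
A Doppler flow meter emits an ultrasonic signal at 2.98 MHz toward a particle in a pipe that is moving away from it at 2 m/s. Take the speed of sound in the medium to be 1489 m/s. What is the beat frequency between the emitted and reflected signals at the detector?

7995 Hz

At the particle in a pipe (a moving observer), f₁ = f₀ · (v − u)/v = 2.98 × 1487/1489 ≈ 2.97600 MHz.
The reflection then acts as a moving source: f₂ = f₁ · v/(v + u) ≈ 2.97201 MHz.
Beat frequency (with f₀ = 2980000 Hz): |f₂ − f₀| = 2u·f₀/(v + u) = 2 × 2 × 2980000/1491 ≈ 7995 Hz.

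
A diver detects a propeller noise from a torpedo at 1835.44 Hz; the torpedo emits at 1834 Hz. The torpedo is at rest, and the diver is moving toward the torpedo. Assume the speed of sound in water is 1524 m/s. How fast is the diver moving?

f' = f · (v + v_o)/v ⇒ v_o = v · |f'/f − 1|.
v_o = 1524 × |1835.44/1834 − 1| = 1524 × 0.0007852 ≈ 1.20 m/s.

1.20 m/s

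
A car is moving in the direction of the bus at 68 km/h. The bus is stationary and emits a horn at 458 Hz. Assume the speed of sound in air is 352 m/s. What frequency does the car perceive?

483 Hz

68 km/h = 18.89 m/s.
Only the observer moves, toward the source, so f' = f · (v + v_o)/v.
f' = 458 × (352 + 18.89)/352 = 458 × 370.89/352 ≈ 483 Hz.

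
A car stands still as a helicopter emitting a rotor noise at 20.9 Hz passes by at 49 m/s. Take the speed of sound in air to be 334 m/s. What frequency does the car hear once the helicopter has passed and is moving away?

18.2 Hz

Receding: f₂ = f · v/(v + v_s) = 20.9 × 334/383 ≈ 18.2 Hz.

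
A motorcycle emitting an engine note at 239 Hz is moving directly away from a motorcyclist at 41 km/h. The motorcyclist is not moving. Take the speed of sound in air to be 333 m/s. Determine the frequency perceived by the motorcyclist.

41 km/h = 11.39 m/s.
With the source moving away from a stationary observer, f' = f · v/(v + v_s).
f' = 239 × 333/(333 + 11.39) = 239 × 333/344.4 ≈ 231 Hz.

231 Hz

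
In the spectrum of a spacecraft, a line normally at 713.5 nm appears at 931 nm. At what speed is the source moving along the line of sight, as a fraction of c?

0.260c

λ'/λ₀ = 1.3048 > 1 (redshift), so the source is receding.
λ'/λ₀ = √((1 + β)/(1 − β)) for a receding source ⇒ β = (r² − 1)/(r² + 1) with r = λ'/λ₀.
β = (1.7026 − 1)/(1.7026 + 1) ≈ 0.260.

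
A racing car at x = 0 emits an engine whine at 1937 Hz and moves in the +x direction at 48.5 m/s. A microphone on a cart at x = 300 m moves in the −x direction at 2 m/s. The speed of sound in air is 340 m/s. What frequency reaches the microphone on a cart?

2273 Hz

The observer lies on the +x side, so the source is heading toward the observer and the observer is heading toward the source.
With source approaching and observer approaching, f' = f · (v + v_o)/(v − v_s).
f' = 1937 × (340 + 2)/(340 − 48.5) = 1937 × 342/291.5 ≈ 2273 Hz.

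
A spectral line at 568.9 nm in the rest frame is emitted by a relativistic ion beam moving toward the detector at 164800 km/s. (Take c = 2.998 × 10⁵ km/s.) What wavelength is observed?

306.7 nm

β = v/c = 164800/299800 = 0.5497.
Relativistic Doppler for wavelength: λ' = λ₀ · √((1 − β)/(1 + β)).
λ' = 568.9 × √(0.4503/1.5497) = 568.9 × 0.53905 ≈ 306.7 nm.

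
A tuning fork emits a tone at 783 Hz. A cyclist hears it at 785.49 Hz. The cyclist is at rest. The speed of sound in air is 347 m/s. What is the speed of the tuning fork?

f' > f, so the tuning fork is approaching.
f' = f · v/(v − v_s) ⇒ v_s = v · |1 − f/f'|.
v_s = 347 × |1 − 783/785.49| = 347 × 0.00317 ≈ 1.10 m/s.

1.10 m/s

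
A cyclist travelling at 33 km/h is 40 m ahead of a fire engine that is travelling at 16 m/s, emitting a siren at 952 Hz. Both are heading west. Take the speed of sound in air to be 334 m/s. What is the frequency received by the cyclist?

33 km/h = 9.167 m/s.
The cyclist is ahead, so the fire engine is moving toward it while the cyclist is moving away from the fire engine.
Both move, so f' = f · (v − v_o)/(v − v_s).
f' = 952 × (334 − 9.167)/(334 − 16) = 952 × 324.83/318 ≈ 972 Hz.

972 Hz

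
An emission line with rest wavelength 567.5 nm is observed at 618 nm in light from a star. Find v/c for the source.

λ'/λ₀ = 1.0890 > 1 (redshift), so the source is receding.
λ'/λ₀ = √((1 + β)/(1 − β)) for a receding source ⇒ β = (r² − 1)/(r² + 1) with r = λ'/λ₀.
β = (1.1859 − 1)/(1.1859 + 1) ≈ 0.085.

0.085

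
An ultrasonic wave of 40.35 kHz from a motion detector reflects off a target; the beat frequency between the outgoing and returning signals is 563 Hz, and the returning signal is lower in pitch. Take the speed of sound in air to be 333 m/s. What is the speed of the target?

2.34 m/s

Double Doppler shift off a moving reflector: f₂ = f₀ · (v + u)/(v − u) (u > 0 toward emitter).
Returning signal is lower, so f₂ = f₀ − Δf = 40350 − 563 = 39787 Hz.
Rearranging, u = v · (f₂ − f₀)/(f₂ + f₀) = 333 × -563/80137 ≈ -2.34 m/s.
So the target is moving at 2.34 m/s away from the emitter.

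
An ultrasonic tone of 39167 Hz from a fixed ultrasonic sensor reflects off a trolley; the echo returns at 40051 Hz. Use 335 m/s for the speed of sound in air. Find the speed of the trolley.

Double Doppler shift off a moving reflector: f₂ = f₀ · (v + u)/(v − u) (u > 0 toward emitter).
Rearranging, u = v · (f₂ − f₀)/(f₂ + f₀) = 335 × 884/79218 ≈ 3.7 m/s.
So the trolley is moving at 3.7 m/s toward the emitter.

3.7 m/s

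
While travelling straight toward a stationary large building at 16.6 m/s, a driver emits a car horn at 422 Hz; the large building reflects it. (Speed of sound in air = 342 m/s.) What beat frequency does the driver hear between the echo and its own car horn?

The large building receives the sound from a moving source: f₁ = f₀ · v/(v − v_e) = 422 × 342/325.4 ≈ 443.5 Hz.
On the return leg the driver is a moving observer: f₂ = f₁ · (v + v_e)/v = 443.5 × 358.6/342 ≈ 465.1 Hz.
Equivalently f₂ = f₀ · (v + v_e)/(v − v_e).
Beat against the emitted tone: |f₂ − f₀| = 2v_e·f₀/(v − v_e) = 2 × 16.6 × 422/325.4 ≈ 43.1 Hz.

43.1 Hz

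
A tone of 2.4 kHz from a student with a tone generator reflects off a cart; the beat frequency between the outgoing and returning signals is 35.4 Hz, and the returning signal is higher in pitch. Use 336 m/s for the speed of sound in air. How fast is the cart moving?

2.46 m/s

Double Doppler shift off a moving reflector: f₂ = f₀ · (v + u)/(v − u) (u > 0 toward emitter).
Returning signal is higher, so f₂ = f₀ + Δf = 2400 + 35.4 = 2435.4 Hz.
Rearranging, u = v · (f₂ − f₀)/(f₂ + f₀) = 336 × 35.4/4835.4 ≈ 2.46 m/s.
So the cart is moving at 2.46 m/s toward the emitter.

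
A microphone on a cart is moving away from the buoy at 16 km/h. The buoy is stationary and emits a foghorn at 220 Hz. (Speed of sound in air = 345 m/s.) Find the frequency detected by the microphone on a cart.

16 km/h = 4.444 m/s.
Only the observer moves, away from the source, so f' = f · (v − v_o)/v.
f' = 220 × (345 − 4.444)/345 = 220 × 340.56/345 ≈ 217 Hz.

217 Hz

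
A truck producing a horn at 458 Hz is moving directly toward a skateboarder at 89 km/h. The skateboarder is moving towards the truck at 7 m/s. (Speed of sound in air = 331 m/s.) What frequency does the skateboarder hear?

505 Hz

89 km/h = 24.72 m/s.
Both move, so f' = f · (v + v_o)/(v − v_s).
f' = 458 × (331 + 7)/(331 − 24.72) = 458 × 338/306.28 ≈ 505 Hz.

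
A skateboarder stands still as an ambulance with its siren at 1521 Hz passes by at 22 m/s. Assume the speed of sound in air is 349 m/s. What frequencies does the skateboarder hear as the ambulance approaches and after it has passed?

Approaching: f₁ = f · v/(v − v_s) = 1521 × 349/327 ≈ 1623 Hz.
Receding: f₂ = f · v/(v + v_s) = 1521 × 349/371 ≈ 1431 Hz.

1623 Hz approaching; 1431 Hz receding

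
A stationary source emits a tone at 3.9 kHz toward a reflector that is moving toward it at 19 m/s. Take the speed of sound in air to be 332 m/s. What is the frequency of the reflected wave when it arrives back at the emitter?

At the reflector (a moving observer), f₁ = f₀ · (v + u)/v = 3.9 × 351/332 ≈ 4.12 kHz.
On reflection it acts as a source moving toward the stationary detector: f₂ = f₁ · v/(v − u) = 4.12 × 332/313 ≈ 4.37 kHz.
Equivalently f₂ = f₀ · (v + u)/(v − u).

4.37 kHz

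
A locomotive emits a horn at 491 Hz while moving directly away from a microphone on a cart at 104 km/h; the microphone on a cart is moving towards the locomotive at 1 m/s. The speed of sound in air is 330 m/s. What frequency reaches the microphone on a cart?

104 km/h = 28.89 m/s.
With source receding and observer approaching, f' = f · (v + v_o)/(v + v_s).
f' = 491 × (330 + 1)/(330 + 28.89) = 491 × 331/358.89 ≈ 453 Hz.

453 Hz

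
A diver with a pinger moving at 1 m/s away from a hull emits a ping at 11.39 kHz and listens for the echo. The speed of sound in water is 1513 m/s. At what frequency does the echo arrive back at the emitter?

11.37 kHz

The hull receives the sound from a moving source: f₁ = f₀ · v/(v + v_e) = 11.39 × 1513/1514 ≈ 11.38 kHz.
On the return leg the diver with a pinger is a moving observer: f₂ = f₁ · (v − v_e)/v = 11.38 × 1512/1513 ≈ 11.37 kHz.
Equivalently f₂ = f₀ · (v − v_e)/(v + v_e).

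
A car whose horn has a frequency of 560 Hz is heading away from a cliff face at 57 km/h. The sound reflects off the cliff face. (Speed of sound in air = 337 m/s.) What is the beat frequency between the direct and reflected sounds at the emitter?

57 km/h = 15.83 m/s.
The cliff face receives the sound from a moving source: f₁ = f₀ · v/(v + v_e) = 560 × 337/352.83 ≈ 534.9 Hz.
On the return leg the car is a moving observer: f₂ = f₁ · (v − v_e)/v = 534.9 × 321.17/337 ≈ 509.7 Hz.
Equivalently f₂ = f₀ · (v − v_e)/(v + v_e).
Beat against the emitted tone: |f₂ − f₀| = 2v_e·f₀/(v + v_e) = 2 × 15.83 × 560/352.83 ≈ 50.3 Hz.

50.3 Hz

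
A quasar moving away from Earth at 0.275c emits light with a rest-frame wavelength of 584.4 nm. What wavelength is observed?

775.0 nm

Relativistic Doppler for wavelength: λ' = λ₀ · √((1 + β)/(1 − β)).
λ' = 584.4 × √(1.2750/0.7250) = 584.4 × 1.32613 ≈ 775.0 nm.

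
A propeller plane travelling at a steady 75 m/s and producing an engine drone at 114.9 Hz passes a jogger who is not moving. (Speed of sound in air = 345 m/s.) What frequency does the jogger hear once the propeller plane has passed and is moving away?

94 Hz

Receding: f₂ = f · v/(v + v_s) = 114.9 × 345/420 ≈ 94 Hz.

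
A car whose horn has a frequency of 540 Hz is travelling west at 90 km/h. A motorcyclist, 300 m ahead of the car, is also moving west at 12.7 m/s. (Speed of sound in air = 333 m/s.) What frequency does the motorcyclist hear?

562 Hz

90 km/h = 25 m/s.
The motorcyclist is ahead, so the car is moving toward it while the motorcyclist is moving away from the car.
Both move, so f' = f · (v − v_o)/(v − v_s).
f' = 540 × (333 − 12.7)/(333 − 25) = 540 × 320.3/308 ≈ 562 Hz.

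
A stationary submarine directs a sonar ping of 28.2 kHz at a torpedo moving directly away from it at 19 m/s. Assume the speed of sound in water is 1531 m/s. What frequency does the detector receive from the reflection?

27.5 kHz

At the torpedo (a moving observer), f₁ = f₀ · (v − u)/v = 28.2 × 1512/1531 ≈ 27.9 kHz.
On reflection it acts as a source moving away from the stationary detector: f₂ = f₁ · v/(v + u) = 27.9 × 1531/1550 ≈ 27.5 kHz.
Equivalently f₂ = f₀ · (v − u)/(v + u).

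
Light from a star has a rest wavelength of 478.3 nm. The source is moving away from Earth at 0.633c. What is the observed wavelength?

1008.9 nm

Relativistic Doppler for wavelength: λ' = λ₀ · √((1 + β)/(1 − β)).
λ' = 478.3 × √(1.6330/0.3670) = 478.3 × 2.10941 ≈ 1008.9 nm.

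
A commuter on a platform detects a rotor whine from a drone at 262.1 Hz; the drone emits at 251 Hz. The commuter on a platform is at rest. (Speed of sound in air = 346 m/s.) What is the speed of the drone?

14.7 m/s

f' > f, so the drone is approaching.
f' = f · v/(v − v_s) ⇒ v_s = v · |1 − f/f'|.
v_s = 346 × |1 − 251/262.1| = 346 × 0.04235 ≈ 14.7 m/s.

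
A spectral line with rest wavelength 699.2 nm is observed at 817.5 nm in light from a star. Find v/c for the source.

λ'/λ₀ = 1.1692 > 1 (redshift), so the source is receding.
λ'/λ₀ = √((1 + β)/(1 − β)) for a receding source ⇒ β = (r² − 1)/(r² + 1) with r = λ'/λ₀.
β = (1.3670 − 1)/(1.3670 + 1) ≈ 0.155.

0.155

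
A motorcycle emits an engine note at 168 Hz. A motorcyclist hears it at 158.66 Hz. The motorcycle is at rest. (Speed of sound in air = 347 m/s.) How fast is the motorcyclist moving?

f' < f, so the motorcyclist is receding.
f' = f · (v − v_o)/v ⇒ v_o = v · |f'/f − 1|.
v_o = 347 × |158.66/168 − 1| = 347 × 0.0556 ≈ 19.3 m/s.

19.3 m/s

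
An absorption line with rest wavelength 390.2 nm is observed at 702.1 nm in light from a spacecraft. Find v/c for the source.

λ'/λ₀ = 1.7993 > 1 (redshift), so the source is receding.
λ'/λ₀ = √((1 + β)/(1 − β)) for a receding source ⇒ β = (r² − 1)/(r² + 1) with r = λ'/λ₀.
β = (3.2376 − 1)/(3.2376 + 1) ≈ 0.528.

0.528c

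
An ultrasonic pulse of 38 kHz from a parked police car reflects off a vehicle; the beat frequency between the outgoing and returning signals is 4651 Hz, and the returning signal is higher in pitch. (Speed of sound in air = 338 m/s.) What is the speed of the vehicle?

Double Doppler shift off a moving reflector: f₂ = f₀ · (v + u)/(v − u) (u > 0 toward emitter).
Returning signal is higher, so f₂ = f₀ + Δf = 38000 + 4651 = 42651 Hz.
Rearranging, u = v · (f₂ − f₀)/(f₂ + f₀) = 338 × 4651/80651 ≈ 19.5 m/s.
So the vehicle is moving at 19.5 m/s toward the emitter.

19.5 m/s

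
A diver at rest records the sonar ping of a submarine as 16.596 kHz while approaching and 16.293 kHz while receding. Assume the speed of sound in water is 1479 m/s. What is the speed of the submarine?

f₁/f₂ = (v + v_s)/(v − v_s), so v_s = v · (f₁ − f₂)/(f₁ + f₂).
v_s = 1479 × (16.596 − 16.293)/(16.596 + 16.293) = 1479 × 0.303/32.889 ≈ 13.6 m/s.

13.6 m/s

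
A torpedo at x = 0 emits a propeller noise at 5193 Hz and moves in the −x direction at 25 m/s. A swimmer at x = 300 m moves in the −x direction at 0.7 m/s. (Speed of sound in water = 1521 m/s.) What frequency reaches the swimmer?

5111 Hz

The observer lies on the +x side, so the source is heading away from the observer and the observer is heading toward the source.
General Doppler shift: f' = f · (v + v_o)/(v + v_s).
f' = 5193 × (1521 + 0.7)/(1521 + 25) = 5193 × 1521.7/1546 ≈ 5111 Hz.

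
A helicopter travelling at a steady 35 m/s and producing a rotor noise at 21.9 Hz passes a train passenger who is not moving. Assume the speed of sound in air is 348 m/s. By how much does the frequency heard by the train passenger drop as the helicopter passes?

Approaching: f₁ = f · v/(v − v_s) = 21.9 × 348/313 ≈ 24.35 Hz.
Receding: f₂ = f · v/(v + v_s) = 21.9 × 348/383 ≈ 19.90 Hz.
Drop: f₁ − f₂ = 2f·v·v_s/(v² − v_s²) = 2 × 21.9 × 348 × 35/(348² − 35²) ≈ 4.45 Hz.

4.45 Hz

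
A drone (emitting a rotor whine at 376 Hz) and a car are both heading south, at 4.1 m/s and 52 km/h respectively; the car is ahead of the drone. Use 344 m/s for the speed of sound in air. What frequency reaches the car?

365 Hz

52 km/h = 14.44 m/s.
The car is ahead, so the drone is moving toward it while the car is moving away from the drone.
With source approaching and observer receding, f' = f · (v − v_o)/(v − v_s).
f' = 376 × (344 − 14.44)/(344 − 4.1) = 376 × 329.56/339.9 ≈ 365 Hz.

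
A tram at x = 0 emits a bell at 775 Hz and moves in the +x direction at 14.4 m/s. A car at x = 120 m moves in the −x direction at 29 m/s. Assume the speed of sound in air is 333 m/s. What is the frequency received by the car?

The observer lies on the +x side, so the source is heading toward the observer and the observer is heading toward the source.
General Doppler shift: f' = f · (v + v_o)/(v − v_s).
f' = 775 × (333 + 29)/(333 − 14.4) = 775 × 362/318.6 ≈ 881 Hz.

881 Hz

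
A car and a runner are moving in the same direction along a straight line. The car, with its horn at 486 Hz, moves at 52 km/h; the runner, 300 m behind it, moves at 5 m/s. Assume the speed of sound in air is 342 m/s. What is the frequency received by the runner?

52 km/h = 14.44 m/s.
The runner is behind, so the car is moving away from it while the runner is moving toward the car.
General Doppler shift: f' = f · (v + v_o)/(v + v_s).
f' = 486 × (342 + 5)/(342 + 14.44) = 486 × 347/356.44 ≈ 473 Hz.

473 Hz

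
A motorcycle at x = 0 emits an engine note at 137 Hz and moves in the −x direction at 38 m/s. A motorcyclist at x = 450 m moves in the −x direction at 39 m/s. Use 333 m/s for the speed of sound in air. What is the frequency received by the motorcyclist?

137 Hz

The observer lies on the +x side, so the source is heading away from the observer and the observer is heading toward the source.
General Doppler shift: f' = f · (v + v_o)/(v + v_s).
f' = 137 × (333 + 39)/(333 + 38) = 137 × 372/371 ≈ 137 Hz.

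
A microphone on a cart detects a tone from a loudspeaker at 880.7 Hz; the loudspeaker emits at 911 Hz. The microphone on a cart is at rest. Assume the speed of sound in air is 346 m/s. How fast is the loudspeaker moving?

f' < f, so the loudspeaker is receding.
f' = f · v/(v + v_s) ⇒ v_s = v · |1 − f/f'|.
v_s = 346 × |1 − 911/880.7| = 346 × 0.0344 ≈ 11.9 m/s.

11.9 m/s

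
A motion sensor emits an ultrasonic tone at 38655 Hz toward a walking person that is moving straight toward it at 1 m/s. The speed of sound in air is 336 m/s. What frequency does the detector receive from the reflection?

The walking person first receives the wave as a moving observer: f₁ = f₀ · (v + u)/v = 38655 × (336 + 1)/336 ≈ 38770 Hz.
On reflection it acts as a source moving toward the stationary detector: f₂ = f₁ · v/(v − u) = 38770 × 336/335 ≈ 38886 Hz.
Equivalently f₂ = f₀ · (v + u)/(v − u).

38886 Hz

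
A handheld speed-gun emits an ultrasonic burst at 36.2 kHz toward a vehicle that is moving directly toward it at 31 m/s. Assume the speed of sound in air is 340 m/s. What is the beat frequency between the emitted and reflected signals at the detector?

7263 Hz

At the vehicle (a moving observer), f₁ = f₀ · (v + u)/v = 36.2 × 371/340 ≈ 39.50 kHz.
On reflection it acts as a source moving toward the stationary detector: f₂ = f₁ · v/(v − u) = 39.50 × 340/309 ≈ 43.46 kHz.
Beat frequency (with f₀ = 36200 Hz): |f₂ − f₀| = 2u·f₀/(v − u) = 2 × 31 × 36200/309 ≈ 7263 Hz.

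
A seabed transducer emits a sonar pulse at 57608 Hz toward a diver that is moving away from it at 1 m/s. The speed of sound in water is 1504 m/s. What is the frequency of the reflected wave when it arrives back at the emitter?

57531 Hz

At the diver (a moving observer), f₁ = f₀ · (v − u)/v = 57608 × 1503/1504 ≈ 57570 Hz.
The reflection then acts as a moving source: f₂ = f₁ · v/(v + u) ≈ 57531 Hz.
Equivalently f₂ = f₀ · (v − u)/(v + u).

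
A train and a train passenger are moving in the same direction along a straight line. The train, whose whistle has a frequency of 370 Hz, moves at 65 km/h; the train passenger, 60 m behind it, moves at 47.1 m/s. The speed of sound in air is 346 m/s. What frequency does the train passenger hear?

400 Hz

65 km/h = 18.06 m/s.
The train passenger is behind, so the train is moving away from it while the train passenger is moving toward the train.
Both move, so f' = f · (v + v_o)/(v + v_s).
f' = 370 × (346 + 47.1)/(346 + 18.06) = 370 × 393.1/364.06 ≈ 400 Hz.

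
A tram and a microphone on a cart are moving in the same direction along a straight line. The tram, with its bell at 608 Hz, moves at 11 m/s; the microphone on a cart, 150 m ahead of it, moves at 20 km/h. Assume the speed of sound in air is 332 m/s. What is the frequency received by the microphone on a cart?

618 Hz

20 km/h = 5.556 m/s.
The microphone on a cart is ahead, so the tram is moving toward it while the microphone on a cart is moving away from the tram.
General Doppler shift: f' = f · (v − v_o)/(v − v_s).
f' = 608 × (332 − 5.556)/(332 − 11) = 608 × 326.44/321 ≈ 618 Hz.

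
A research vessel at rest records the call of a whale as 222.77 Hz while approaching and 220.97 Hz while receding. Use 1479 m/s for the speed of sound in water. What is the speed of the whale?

6.0 m/s

f₁/f₂ = (v + v_s)/(v − v_s), so v_s = v · (f₁ − f₂)/(f₁ + f₂).
v_s = 1479 × (222.77 − 220.97)/(222.77 + 220.97) = 1479 × 1.80/443.74 ≈ 6.0 m/s.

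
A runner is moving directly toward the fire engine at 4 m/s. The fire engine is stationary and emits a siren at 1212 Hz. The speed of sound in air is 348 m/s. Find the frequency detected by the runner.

Only the observer moves, toward the source, so f' = f · (v + v_o)/v.
f' = 1212 × (348 + 4)/348 = 1212 × 352/348 ≈ 1226 Hz.

1226 Hz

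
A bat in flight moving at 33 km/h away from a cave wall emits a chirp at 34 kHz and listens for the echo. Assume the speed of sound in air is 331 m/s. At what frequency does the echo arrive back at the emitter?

32.2 kHz

33 km/h = 9.167 m/s.
The cave wall receives the sound from a moving source: f₁ = f₀ · v/(v + v_e) = 34 × 331/340.17 ≈ 33.1 kHz.
On the return leg the bat in flight is a moving observer: f₂ = f₁ · (v − v_e)/v = 33.1 × 321.83/331 ≈ 32.2 kHz.
Equivalently f₂ = f₀ · (v − v_e)/(v + v_e).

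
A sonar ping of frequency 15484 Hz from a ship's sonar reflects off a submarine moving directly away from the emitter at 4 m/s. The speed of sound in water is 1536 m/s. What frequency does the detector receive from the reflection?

15404 Hz

The submarine first receives the wave as a moving observer: f₁ = f₀ · (v − u)/v = 15484 × (1536 − 4)/1536 ≈ 15444 Hz.
On reflection it acts as a source moving away from the stationary detector: f₂ = f₁ · v/(v + u) = 15444 × 1536/1540 ≈ 15404 Hz.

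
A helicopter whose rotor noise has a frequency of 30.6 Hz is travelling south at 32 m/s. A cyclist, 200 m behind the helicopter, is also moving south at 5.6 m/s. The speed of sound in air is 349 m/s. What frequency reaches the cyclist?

28.5 Hz

The cyclist is behind, so the helicopter is moving away from it while the cyclist is moving toward the helicopter.
With source receding and observer approaching, f' = f · (v + v_o)/(v + v_s).
f' = 30.6 × (349 + 5.6)/(349 + 32) = 30.6 × 354.6/381 ≈ 28.5 Hz.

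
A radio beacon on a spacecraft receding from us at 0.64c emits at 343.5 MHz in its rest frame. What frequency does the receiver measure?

Relativistic Doppler for frequency: f' = f₀ · √((1 − β)/(1 + β)).
f' = 343.5 × √(0.3600/1.6400) = 343.5 × 0.46852 ≈ 160.9 MHz.

160.9 MHz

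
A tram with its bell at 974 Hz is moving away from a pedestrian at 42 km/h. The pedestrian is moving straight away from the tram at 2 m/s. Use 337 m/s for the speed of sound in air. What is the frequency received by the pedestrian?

42 km/h = 11.67 m/s.
Both move, so f' = f · (v − v_o)/(v + v_s).
f' = 974 × (337 − 2)/(337 + 11.67) = 974 × 335/348.67 ≈ 936 Hz.

936 Hz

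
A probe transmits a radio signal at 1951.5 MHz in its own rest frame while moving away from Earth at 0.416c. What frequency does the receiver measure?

Relativistic Doppler for frequency: f' = f₀ · √((1 − β)/(1 + β)).
f' = 1951.5 × √(0.5840/1.4160) = 1951.5 × 0.64221 ≈ 1253.3 MHz.

1253.3 MHz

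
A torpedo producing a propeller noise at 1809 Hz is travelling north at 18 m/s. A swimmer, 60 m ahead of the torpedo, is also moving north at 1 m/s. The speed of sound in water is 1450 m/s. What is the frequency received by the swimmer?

1830 Hz

The swimmer is ahead, so the torpedo is moving toward it while the swimmer is moving away from the torpedo.
General Doppler shift: f' = f · (v − v_o)/(v − v_s).
f' = 1809 × (1450 − 1)/(1450 − 18) = 1809 × 1449/1432 ≈ 1830 Hz.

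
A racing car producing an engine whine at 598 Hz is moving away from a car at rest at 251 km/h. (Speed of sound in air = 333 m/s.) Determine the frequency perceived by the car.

251 km/h = 69.72 m/s.
Only the source moves, away from the listener, so f' = f · v/(v + v_s).
f' = 598 × 333/(333 + 69.72) = 598 × 333/402.7 ≈ 494 Hz.

494 Hz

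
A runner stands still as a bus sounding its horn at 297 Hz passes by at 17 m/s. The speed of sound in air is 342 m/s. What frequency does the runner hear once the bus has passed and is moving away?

283 Hz

Receding: f₂ = f · v/(v + v_s) = 297 × 342/359 ≈ 283 Hz.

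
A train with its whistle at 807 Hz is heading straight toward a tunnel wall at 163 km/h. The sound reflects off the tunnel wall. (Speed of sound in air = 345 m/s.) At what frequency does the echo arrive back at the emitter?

1051 Hz

163 km/h = 45.28 m/s.
The tunnel wall receives the sound from a moving source: f₁ = f₀ · v/(v − v_e) = 807 × 345/299.72 ≈ 929 Hz.
On the return leg the train is a moving observer: f₂ = f₁ · (v + v_e)/v = 929 × 390.28/345 ≈ 1051 Hz.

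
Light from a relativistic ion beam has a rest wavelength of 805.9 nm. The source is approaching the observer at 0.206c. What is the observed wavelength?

Relativistic Doppler for wavelength: λ' = λ₀ · √((1 − β)/(1 + β)).
λ' = 805.9 × √(0.7940/1.2060) = 805.9 × 0.81140 ≈ 653.9 nm.

653.9 nm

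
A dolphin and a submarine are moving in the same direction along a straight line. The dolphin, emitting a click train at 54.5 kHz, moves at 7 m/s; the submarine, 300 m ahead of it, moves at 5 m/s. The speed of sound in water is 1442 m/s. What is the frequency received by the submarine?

54.6 kHz

The submarine is ahead, so the dolphin is moving toward it while the submarine is moving away from the dolphin.
General Doppler shift: f' = f · (v − v_o)/(v − v_s).
f' = 54.5 × (1442 − 5)/(1442 − 7) = 54.5 × 1437/1435 ≈ 54.6 kHz.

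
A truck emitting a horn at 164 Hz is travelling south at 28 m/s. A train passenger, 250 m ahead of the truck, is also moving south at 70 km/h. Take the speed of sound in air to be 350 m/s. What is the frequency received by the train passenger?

70 km/h = 19.44 m/s.
The train passenger is ahead, so the truck is moving toward it while the train passenger is moving away from the truck.
Both move, so f' = f · (v − v_o)/(v − v_s).
f' = 164 × (350 − 19.44)/(350 − 28) = 164 × 330.56/322 ≈ 168 Hz.

168 Hz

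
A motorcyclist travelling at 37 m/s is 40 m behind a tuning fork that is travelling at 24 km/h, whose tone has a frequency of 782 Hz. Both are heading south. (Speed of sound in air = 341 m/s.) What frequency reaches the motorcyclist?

24 km/h = 6.667 m/s.
The motorcyclist is behind, so the tuning fork is moving away from it while the motorcyclist is moving toward the tuning fork.
With source receding and observer approaching, f' = f · (v + v_o)/(v + v_s).
f' = 782 × (341 + 37)/(341 + 6.667) = 782 × 378/347.67 ≈ 850 Hz.

850 Hz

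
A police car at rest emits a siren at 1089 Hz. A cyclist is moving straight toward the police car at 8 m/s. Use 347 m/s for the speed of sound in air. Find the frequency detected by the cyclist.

Moving observer, stationary source: f' = f · (v + v_o)/v.
f' = 1089 × (347 + 8)/347 = 1089 × 355/347 ≈ 1114 Hz.

1114 Hz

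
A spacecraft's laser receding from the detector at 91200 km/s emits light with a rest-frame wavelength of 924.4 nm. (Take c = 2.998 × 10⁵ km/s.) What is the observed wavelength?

1265.6 nm

β = v/c = 91200/299800 = 0.3042.
Relativistic Doppler for wavelength: λ' = λ₀ · √((1 + β)/(1 − β)).
λ' = 924.4 × √(1.3042/0.6958) = 924.4 × 1.36909 ≈ 1265.6 nm.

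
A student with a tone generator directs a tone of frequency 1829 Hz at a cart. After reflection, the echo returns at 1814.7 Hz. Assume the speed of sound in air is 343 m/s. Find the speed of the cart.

1.35 m/s

Double Doppler shift off a moving reflector: f₂ = f₀ · (v + u)/(v − u) (u > 0 toward emitter).
Rearranging, u = v · (f₂ − f₀)/(f₂ + f₀) = 343 × -14.3/3643.7 ≈ -1.35 m/s.
So the cart is moving at 1.35 m/s away from the emitter.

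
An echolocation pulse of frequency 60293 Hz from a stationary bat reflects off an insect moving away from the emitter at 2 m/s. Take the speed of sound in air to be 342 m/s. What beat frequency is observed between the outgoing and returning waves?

At the insect (a moving observer), f₁ = f₀ · (v − u)/v = 60293 × 340/342 ≈ 59940 Hz.
The reflection then acts as a moving source: f₂ = f₁ · v/(v + u) ≈ 59592 Hz.
Beat frequency: |f₂ − f₀| = 2u·f₀/(v + u) = 2 × 2 × 60293/344 ≈ 701 Hz.

701 Hz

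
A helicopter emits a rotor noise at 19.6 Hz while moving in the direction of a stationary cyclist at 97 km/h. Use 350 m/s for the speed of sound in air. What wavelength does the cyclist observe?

16.48 m

97 km/h = 26.94 m/s.
Moving source, stationary observer: f' = f · v/(v − v_s) since the source is approaching.
f' = 19.6 × 350/(350 − 26.94) ≈ 21.2 Hz.
λ' = v/f' = 350/21.2347 ≈ 16.48 m.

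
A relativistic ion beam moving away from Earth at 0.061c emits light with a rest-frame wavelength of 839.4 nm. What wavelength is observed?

892.3 nm

Relativistic Doppler for wavelength: λ' = λ₀ · √((1 + β)/(1 − β)).
λ' = 839.4 × √(1.0610/0.9390) = 839.4 × 1.06298 ≈ 892.3 nm.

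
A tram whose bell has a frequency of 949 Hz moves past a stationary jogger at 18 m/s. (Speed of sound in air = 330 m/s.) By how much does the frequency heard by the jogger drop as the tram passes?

Approaching: f₁ = f · v/(v − v_s) = 949 × 330/312 ≈ 1004 Hz.
Receding: f₂ = f · v/(v + v_s) = 949 × 330/348 ≈ 900 Hz.
Drop: f₁ − f₂ = 2f·v·v_s/(v² − v_s²) = 2 × 949 × 330 × 18/(330² − 18²) ≈ 104 Hz.

104 Hz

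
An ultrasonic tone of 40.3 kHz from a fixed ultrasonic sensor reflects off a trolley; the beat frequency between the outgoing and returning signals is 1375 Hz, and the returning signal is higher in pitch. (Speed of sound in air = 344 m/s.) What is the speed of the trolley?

Double Doppler shift off a moving reflector: f₂ = f₀ · (v + u)/(v − u) (u > 0 toward emitter).
Returning signal is higher, so f₂ = f₀ + Δf = 40300 + 1375 = 41675 Hz.
Rearranging, u = v · (f₂ − f₀)/(f₂ + f₀) = 344 × 1375/81975 ≈ 5.8 m/s.
So the trolley is moving at 5.8 m/s toward the emitter.

5.8 m/s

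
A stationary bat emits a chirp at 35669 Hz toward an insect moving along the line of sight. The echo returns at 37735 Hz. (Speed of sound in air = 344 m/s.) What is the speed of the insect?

Double Doppler shift off a moving reflector: f₂ = f₀ · (v + u)/(v − u) (u > 0 toward emitter).
Rearranging, u = v · (f₂ − f₀)/(f₂ + f₀) = 344 × 2066/73404 ≈ 9.7 m/s.
So the insect is moving at 9.7 m/s toward the emitter.

9.7 m/s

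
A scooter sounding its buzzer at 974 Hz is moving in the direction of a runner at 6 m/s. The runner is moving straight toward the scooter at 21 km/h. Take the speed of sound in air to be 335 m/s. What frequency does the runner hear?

1009 Hz

21 km/h = 5.833 m/s.
With source approaching and observer approaching, f' = f · (v + v_o)/(v − v_s).
f' = 974 × (335 + 5.833)/(335 − 6) = 974 × 340.83/329 ≈ 1009 Hz.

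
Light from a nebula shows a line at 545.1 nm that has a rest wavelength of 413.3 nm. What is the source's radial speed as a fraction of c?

0.270

λ'/λ₀ = 1.3189 > 1 (redshift), so the source is receding.
λ'/λ₀ = √((1 + β)/(1 − β)) for a receding source ⇒ β = (r² − 1)/(r² + 1) with r = λ'/λ₀.
β = (1.7395 − 1)/(1.7395 + 1) ≈ 0.270.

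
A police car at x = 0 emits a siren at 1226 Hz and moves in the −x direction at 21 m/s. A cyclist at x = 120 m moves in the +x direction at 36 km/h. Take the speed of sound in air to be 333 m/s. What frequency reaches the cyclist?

36 km/h = 10 m/s.
The observer lies on the +x side, so the source is heading away from the observer and the observer is heading away from the source.
With source receding and observer receding, f' = f · (v − v_o)/(v + v_s).
f' = 1226 × (333 − 10)/(333 + 21) = 1226 × 323/354 ≈ 1119 Hz.

1119 Hz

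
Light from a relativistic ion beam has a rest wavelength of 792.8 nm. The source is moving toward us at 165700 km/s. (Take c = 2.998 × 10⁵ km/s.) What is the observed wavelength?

425.5 nm

β = v/c = 165700/299800 = 0.5527.
Relativistic Doppler for wavelength: λ' = λ₀ · √((1 − β)/(1 + β)).
λ' = 792.8 × √(0.4473/1.5527) = 792.8 × 0.53673 ≈ 425.5 nm.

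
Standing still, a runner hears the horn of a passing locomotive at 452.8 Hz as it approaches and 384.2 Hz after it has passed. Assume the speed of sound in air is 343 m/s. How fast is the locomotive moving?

28 m/s

f₁/f₂ = (v + v_s)/(v − v_s), so v_s = v · (f₁ − f₂)/(f₁ + f₂).
v_s = 343 × (452.8 − 384.2)/(452.8 + 384.2) = 343 × 68.6/837.0 ≈ 28 m/s.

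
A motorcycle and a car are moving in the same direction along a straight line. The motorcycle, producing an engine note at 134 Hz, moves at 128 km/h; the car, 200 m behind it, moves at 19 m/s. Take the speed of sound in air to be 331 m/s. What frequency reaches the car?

128 Hz

128 km/h = 35.56 m/s.
The car is behind, so the motorcycle is moving away from it while the car is moving toward the motorcycle.
Both move, so f' = f · (v + v_o)/(v + v_s).
f' = 134 × (331 + 19)/(331 + 35.56) = 134 × 350/366.56 ≈ 128 Hz.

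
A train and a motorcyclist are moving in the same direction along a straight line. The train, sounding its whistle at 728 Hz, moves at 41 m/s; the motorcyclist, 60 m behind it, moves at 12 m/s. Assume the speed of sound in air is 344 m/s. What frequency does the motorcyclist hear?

673 Hz

The motorcyclist is behind, so the train is moving away from it while the motorcyclist is moving toward the train.
Both move, so f' = f · (v + v_o)/(v + v_s).
f' = 728 × (344 + 12)/(344 + 41) = 728 × 356/385 ≈ 673 Hz.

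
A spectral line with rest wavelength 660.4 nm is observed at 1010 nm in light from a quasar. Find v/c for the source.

0.401c

λ'/λ₀ = 1.5294 > 1 (redshift), so the source is receding.
λ'/λ₀ = √((1 + β)/(1 − β)) for a receding source ⇒ β = (r² − 1)/(r² + 1) with r = λ'/λ₀.
β = (2.3390 − 1)/(2.3390 + 1) ≈ 0.401.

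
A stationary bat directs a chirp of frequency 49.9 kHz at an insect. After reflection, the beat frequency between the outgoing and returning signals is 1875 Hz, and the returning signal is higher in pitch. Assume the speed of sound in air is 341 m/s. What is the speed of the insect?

Double Doppler shift off a moving reflector: f₂ = f₀ · (v + u)/(v − u) (u > 0 toward emitter).
Returning signal is higher, so f₂ = f₀ + Δf = 49900 + 1875 = 51775 Hz.
Rearranging, u = v · (f₂ − f₀)/(f₂ + f₀) = 341 × 1875/101675 ≈ 6.3 m/s.
So the insect is moving at 6.3 m/s toward the emitter.

6.3 m/s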